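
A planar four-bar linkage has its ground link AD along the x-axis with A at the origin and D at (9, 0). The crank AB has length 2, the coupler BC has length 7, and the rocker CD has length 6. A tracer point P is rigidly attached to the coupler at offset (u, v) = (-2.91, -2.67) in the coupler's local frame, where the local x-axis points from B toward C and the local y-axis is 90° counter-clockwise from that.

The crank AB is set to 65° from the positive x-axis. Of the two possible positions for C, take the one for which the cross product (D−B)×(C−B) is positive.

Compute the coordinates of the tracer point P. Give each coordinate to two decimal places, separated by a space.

A=(0,0), D=(9.00,0)
B = A + 2.00·(cos65°, sin65°) = (0.8452, 1.8126)
|BD| = 8.3538
circle(B,7.00) ∩ circle(D,6.00): a=4.9550, h=4.9445
  candidates: C₊=(6.7550,5.5642) cross=41.305; C₋=(4.6093,-4.0892) cross=-41.305
  mode + wants cross > 0 → take C=(6.7550,5.5642) (cross=41.305)
ex = (C−B)/|BC| = (0.8443,0.5359); ey = (-0.5359,0.8443)
P = B + -2.91·ex + -2.67·ey = (-0.1806,-2.0011)

-0.18 -2.00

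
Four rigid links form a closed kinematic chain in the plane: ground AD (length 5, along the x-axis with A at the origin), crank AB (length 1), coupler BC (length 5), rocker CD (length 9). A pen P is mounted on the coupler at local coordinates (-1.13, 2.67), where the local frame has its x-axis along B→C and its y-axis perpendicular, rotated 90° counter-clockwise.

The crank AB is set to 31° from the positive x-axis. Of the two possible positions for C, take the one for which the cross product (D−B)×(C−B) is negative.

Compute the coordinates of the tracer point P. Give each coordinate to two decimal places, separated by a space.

A=(0,0), D=(5.00,0)
B = A + 1.00·(cos31°, sin31°) = (0.8572, 0.5150)
|BD| = 4.1747
circle(B,5.00) ∩ circle(D,9.00): a=-4.6197, h=1.9128
  candidates: C₊=(-3.4912,2.9831) cross=7.985; C₋=(-3.9632,-0.8132) cross=-7.985
  mode - wants cross < 0 → take C=(-3.9632,-0.8132) (cross=-7.985)
ex = (C−B)/|BC| = (-0.9641,-0.2656); ey = (0.2656,-0.9641)
P = B + -1.13·ex + 2.67·ey = (2.6558,-1.7589)

2.66 -1.76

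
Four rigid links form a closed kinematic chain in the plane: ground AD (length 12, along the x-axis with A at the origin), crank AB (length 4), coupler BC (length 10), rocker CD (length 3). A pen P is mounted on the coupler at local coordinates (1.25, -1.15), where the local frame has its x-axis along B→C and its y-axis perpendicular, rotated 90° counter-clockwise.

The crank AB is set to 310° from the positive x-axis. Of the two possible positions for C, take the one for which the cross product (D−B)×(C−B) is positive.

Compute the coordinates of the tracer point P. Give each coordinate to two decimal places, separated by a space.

A=(0,0), D=(12.00,0)
B = A + 4.00·(cos310°, sin310°) = (2.5712, -3.0642)
|BD| = 9.9143
circle(B,10.00) ∩ circle(D,3.00): a=9.5465, h=2.9774
  candidates: C₊=(10.7300,2.7179) cross=29.518; C₋=(12.5704,-2.9453) cross=-29.518
  mode + wants cross > 0 → take C=(10.7300,2.7179) (cross=29.518)
ex = (C−B)/|BC| = (0.8159,0.5782); ey = (-0.5782,0.8159)
P = B + 1.25·ex + -1.15·ey = (4.2560,-3.2797)

4.26 -3.28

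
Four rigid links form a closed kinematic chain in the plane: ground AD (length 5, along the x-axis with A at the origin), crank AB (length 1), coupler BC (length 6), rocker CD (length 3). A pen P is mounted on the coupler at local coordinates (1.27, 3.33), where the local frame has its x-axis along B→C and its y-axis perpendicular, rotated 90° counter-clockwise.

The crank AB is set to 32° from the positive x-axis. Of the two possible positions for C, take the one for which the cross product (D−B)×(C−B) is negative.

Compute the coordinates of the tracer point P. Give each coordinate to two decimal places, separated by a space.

3.79 2.54

A=(0,0), D=(5.00,0)
B = A + 1.00·(cos32°, sin32°) = (0.8480, 0.5299)
|BD| = 4.1856
circle(B,6.00) ∩ circle(D,3.00): a=5.3181, h=2.7780
  candidates: C₊=(6.4751,2.6123) cross=11.628; C₋=(5.7717,-2.8991) cross=-11.628
  mode - wants cross < 0 → take C=(5.7717,-2.8991) (cross=-11.628)
ex = (C−B)/|BC| = (0.8206,-0.5715); ey = (0.5715,0.8206)
P = B + 1.27·ex + 3.33·ey = (3.7933,2.5367)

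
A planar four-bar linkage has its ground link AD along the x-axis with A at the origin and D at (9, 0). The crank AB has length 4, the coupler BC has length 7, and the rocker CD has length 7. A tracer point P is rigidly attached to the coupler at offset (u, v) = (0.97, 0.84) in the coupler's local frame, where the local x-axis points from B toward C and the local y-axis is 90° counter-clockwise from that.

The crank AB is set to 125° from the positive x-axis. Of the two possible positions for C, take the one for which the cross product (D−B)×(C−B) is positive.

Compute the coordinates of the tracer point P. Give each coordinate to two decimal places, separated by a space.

A=(0,0), D=(9.00,0)
B = A + 4.00·(cos125°, sin125°) = (-2.2943, 3.2766)
|BD| = 11.7600
circle(B,7.00) ∩ circle(D,7.00): a=5.8800, h=3.7981
  candidates: C₊=(4.4111,5.2860) cross=44.666; C₋=(2.2946,-2.0094) cross=-44.666
  mode + wants cross > 0 → take C=(4.4111,5.2860) (cross=44.666)
ex = (C−B)/|BC| = (0.9579,0.2871); ey = (-0.2871,0.9579)
P = B + 0.97·ex + 0.84·ey = (-1.6063,4.3597)

-1.61 4.36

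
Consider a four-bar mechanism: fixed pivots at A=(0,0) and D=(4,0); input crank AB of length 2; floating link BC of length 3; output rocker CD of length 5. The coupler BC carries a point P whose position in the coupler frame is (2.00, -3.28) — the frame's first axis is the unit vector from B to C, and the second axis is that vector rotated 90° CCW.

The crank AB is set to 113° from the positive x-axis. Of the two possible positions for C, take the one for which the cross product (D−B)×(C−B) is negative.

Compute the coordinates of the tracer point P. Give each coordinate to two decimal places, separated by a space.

-4.12 -0.07

A=(0,0), D=(4.00,0)
B = A + 2.00·(cos113°, sin113°) = (-0.7815, 1.8410)
|BD| = 5.1236
circle(B,3.00) ∩ circle(D,5.00): a=1.0004, h=2.8283
  candidates: C₊=(1.1684,4.1209) cross=14.491; C₋=(-0.8641,-1.1579) cross=-14.491
  mode - wants cross < 0 → take C=(-0.8641,-1.1579) (cross=-14.491)
ex = (C−B)/|BC| = (-0.0275,-0.9996); ey = (0.9996,-0.0275)
P = B + 2.00·ex + -3.28·ey = (-4.1153,-0.0679)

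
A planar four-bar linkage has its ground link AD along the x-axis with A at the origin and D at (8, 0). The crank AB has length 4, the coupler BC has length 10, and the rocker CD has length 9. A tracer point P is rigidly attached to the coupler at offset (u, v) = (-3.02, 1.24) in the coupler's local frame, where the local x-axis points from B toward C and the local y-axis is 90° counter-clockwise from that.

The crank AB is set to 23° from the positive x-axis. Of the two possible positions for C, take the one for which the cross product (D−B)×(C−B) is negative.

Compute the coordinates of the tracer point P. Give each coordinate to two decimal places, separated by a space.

4.60 4.70

A=(0,0), D=(8.00,0)
B = A + 4.00·(cos23°, sin23°) = (3.6820, 1.5629)
|BD| = 4.5921
circle(B,10.00) ∩ circle(D,9.00): a=4.3648, h=8.9971
  candidates: C₊=(10.8484,8.5374) cross=41.316; C₋=(4.7241,-8.3826) cross=-41.316
  mode - wants cross < 0 → take C=(4.7241,-8.3826) (cross=-41.316)
ex = (C−B)/|BC| = (0.1042,-0.9946); ey = (0.9946,0.1042)
P = B + -3.02·ex + 1.24·ey = (4.6006,4.6957)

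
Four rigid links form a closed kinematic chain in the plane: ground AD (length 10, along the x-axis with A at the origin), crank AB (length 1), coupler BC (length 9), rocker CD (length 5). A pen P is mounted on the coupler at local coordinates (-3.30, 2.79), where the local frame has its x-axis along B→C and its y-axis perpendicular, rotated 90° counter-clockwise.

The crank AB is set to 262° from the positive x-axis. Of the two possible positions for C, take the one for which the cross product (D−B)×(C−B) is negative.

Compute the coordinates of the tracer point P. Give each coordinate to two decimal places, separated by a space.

-2.03 2.89

A=(0,0), D=(10.00,0)
B = A + 1.00·(cos262°, sin262°) = (-0.1392, -0.9903)
|BD| = 10.1874
circle(B,9.00) ∩ circle(D,5.00): a=7.8422, h=4.4159
  candidates: C₊=(7.2366,4.1670) cross=44.986; C₋=(8.0951,-4.6229) cross=-44.986
  mode - wants cross < 0 → take C=(8.0951,-4.6229) (cross=-44.986)
ex = (C−B)/|BC| = (0.9149,-0.4036); ey = (0.4036,0.9149)
P = B + -3.30·ex + 2.79·ey = (-2.0323,2.8943)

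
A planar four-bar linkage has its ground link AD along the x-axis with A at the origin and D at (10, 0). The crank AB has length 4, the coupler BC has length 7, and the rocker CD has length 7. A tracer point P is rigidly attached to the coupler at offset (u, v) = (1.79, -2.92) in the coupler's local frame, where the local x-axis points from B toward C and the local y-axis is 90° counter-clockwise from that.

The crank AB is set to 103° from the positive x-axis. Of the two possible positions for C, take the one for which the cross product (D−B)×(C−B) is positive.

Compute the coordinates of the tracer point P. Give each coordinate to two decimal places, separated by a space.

A=(0,0), D=(10.00,0)
B = A + 4.00·(cos103°, sin103°) = (-0.8998, 3.8975)
|BD| = 11.5757
circle(B,7.00) ∩ circle(D,7.00): a=5.7878, h=3.9371
  candidates: C₊=(5.8757,5.6560) cross=45.575; C₋=(3.2245,-1.7585) cross=-45.575
  mode + wants cross > 0 → take C=(5.8757,5.6560) (cross=45.575)
ex = (C−B)/|BC| = (0.9679,0.2512); ey = (-0.2512,0.9679)
P = B + 1.79·ex + -2.92·ey = (1.5663,1.5208)

1.57 1.52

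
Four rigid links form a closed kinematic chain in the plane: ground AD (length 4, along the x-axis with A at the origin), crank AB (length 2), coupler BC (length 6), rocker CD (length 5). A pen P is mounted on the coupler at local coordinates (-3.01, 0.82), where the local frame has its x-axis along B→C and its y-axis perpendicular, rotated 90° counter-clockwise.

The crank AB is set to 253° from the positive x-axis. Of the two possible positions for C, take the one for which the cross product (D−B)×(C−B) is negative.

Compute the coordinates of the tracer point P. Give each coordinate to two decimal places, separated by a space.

A=(0,0), D=(4.00,0)
B = A + 2.00·(cos253°, sin253°) = (-0.5847, -1.9126)
|BD| = 4.9677
circle(B,6.00) ∩ circle(D,5.00): a=3.5910, h=4.8067
  candidates: C₊=(0.8788,3.9062) cross=23.878; C₋=(4.5801,-4.9662) cross=-23.878
  mode - wants cross < 0 → take C=(4.5801,-4.9662) (cross=-23.878)
ex = (C−B)/|BC| = (0.8608,-0.5089); ey = (0.5089,0.8608)
P = B + -3.01·ex + 0.82·ey = (-2.7584,0.3252)

-2.76 0.33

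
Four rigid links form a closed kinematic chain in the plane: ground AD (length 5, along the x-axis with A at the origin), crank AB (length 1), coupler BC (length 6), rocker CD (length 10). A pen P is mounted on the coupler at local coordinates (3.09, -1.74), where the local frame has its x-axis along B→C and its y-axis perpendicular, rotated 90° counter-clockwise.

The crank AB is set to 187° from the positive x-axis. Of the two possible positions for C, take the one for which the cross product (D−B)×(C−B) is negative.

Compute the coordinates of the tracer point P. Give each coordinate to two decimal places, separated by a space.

-3.76 -2.34

A=(0,0), D=(5.00,0)
B = A + 1.00·(cos187°, sin187°) = (-0.9925, -0.1219)
|BD| = 5.9938
circle(B,6.00) ∩ circle(D,10.00): a=-2.3420, h=5.5241
  candidates: C₊=(-3.4464,5.3534) cross=33.110; C₋=(-3.2217,-5.6924) cross=-33.110
  mode - wants cross < 0 → take C=(-3.2217,-5.6924) (cross=-33.110)
ex = (C−B)/|BC| = (-0.3715,-0.9284); ey = (0.9284,-0.3715)
P = B + 3.09·ex + -1.74·ey = (-3.7560,-2.3442)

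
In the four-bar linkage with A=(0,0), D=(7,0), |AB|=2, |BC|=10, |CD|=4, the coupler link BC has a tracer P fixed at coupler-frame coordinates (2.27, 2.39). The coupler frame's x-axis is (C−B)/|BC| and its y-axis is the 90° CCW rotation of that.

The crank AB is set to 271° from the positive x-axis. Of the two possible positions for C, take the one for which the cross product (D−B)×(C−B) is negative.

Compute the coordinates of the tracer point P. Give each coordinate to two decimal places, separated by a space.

A=(0,0), D=(7.00,0)
B = A + 2.00·(cos271°, sin271°) = (0.0349, -1.9997)
|BD| = 7.2465
circle(B,10.00) ∩ circle(D,4.00): a=9.4192, h=3.3585
  candidates: C₊=(8.1615,3.8276) cross=24.337; C₋=(10.0151,-2.6285) cross=-24.337
  mode - wants cross < 0 → take C=(10.0151,-2.6285) (cross=-24.337)
ex = (C−B)/|BC| = (0.9980,-0.0629); ey = (0.0629,0.9980)
P = B + 2.27·ex + 2.39·ey = (2.4507,0.2428)

2.45 0.24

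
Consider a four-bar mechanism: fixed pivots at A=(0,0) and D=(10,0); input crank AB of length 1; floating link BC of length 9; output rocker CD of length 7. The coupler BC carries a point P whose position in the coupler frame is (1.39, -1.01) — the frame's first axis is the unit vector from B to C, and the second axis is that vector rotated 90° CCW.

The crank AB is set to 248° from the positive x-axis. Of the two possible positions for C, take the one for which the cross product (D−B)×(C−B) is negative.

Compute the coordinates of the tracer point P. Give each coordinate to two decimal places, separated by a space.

A=(0,0), D=(10.00,0)
B = A + 1.00·(cos248°, sin248°) = (-0.3746, -0.9272)
|BD| = 10.4160
circle(B,9.00) ∩ circle(D,7.00): a=6.7441, h=5.9596
  candidates: C₊=(5.8122,5.6091) cross=62.075; C₋=(6.8732,-6.2628) cross=-62.075
  mode - wants cross < 0 → take C=(6.8732,-6.2628) (cross=-62.075)
ex = (C−B)/|BC| = (0.8053,-0.5929); ey = (0.5929,0.8053)
P = B + 1.39·ex + -1.01·ey = (0.1460,-2.5646)

0.15 -2.56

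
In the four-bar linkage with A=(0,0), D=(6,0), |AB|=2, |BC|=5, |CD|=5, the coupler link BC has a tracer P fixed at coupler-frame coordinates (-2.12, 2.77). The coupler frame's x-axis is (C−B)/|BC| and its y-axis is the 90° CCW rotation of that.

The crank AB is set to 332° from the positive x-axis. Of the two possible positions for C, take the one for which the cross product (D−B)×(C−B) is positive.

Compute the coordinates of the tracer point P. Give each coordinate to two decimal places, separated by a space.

-1.41 -2.37

A=(0,0), D=(6.00,0)
B = A + 2.00·(cos332°, sin332°) = (1.7659, -0.9389)
|BD| = 4.3370
circle(B,5.00) ∩ circle(D,5.00): a=2.1685, h=4.5053
  candidates: C₊=(2.9076,3.9290) cross=19.539; C₋=(4.8583,-4.8679) cross=-19.539
  mode + wants cross > 0 → take C=(2.9076,3.9290) (cross=19.539)
ex = (C−B)/|BC| = (0.2283,0.9736); ey = (-0.9736,0.2283)
P = B + -2.12·ex + 2.77·ey = (-1.4150,-2.3705)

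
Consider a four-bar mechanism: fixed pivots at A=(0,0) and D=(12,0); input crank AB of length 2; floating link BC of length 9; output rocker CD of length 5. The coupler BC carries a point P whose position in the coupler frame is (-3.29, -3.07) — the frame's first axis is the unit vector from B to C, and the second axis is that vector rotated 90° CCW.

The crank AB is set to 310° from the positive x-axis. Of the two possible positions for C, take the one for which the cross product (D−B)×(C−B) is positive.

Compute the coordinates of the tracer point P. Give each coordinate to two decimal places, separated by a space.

A=(0,0), D=(12.00,0)
B = A + 2.00·(cos310°, sin310°) = (1.2856, -1.5321)
|BD| = 10.8234
circle(B,9.00) ∩ circle(D,5.00): a=7.9987, h=4.1256
  candidates: C₊=(8.6197,3.6843) cross=44.654; C₋=(9.7877,-4.4840) cross=-44.654
  mode + wants cross > 0 → take C=(8.6197,3.6843) (cross=44.654)
ex = (C−B)/|BC| = (0.8149,0.5796); ey = (-0.5796,0.8149)
P = B + -3.29·ex + -3.07·ey = (0.3839,-5.9407)

0.38 -5.94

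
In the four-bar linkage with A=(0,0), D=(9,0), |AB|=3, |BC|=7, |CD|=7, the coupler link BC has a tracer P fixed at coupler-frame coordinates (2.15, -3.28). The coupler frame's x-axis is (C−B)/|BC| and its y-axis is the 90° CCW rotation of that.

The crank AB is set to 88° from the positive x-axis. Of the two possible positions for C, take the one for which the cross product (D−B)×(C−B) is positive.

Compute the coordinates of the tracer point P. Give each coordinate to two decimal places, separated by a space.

A=(0,0), D=(9.00,0)
B = A + 3.00·(cos88°, sin88°) = (0.1047, 2.9982)
|BD| = 9.3870
circle(B,7.00) ∩ circle(D,7.00): a=4.6935, h=5.1934
  candidates: C₊=(6.2111,6.4204) cross=48.750; C₋=(2.8936,-3.4223) cross=-48.750
  mode + wants cross > 0 → take C=(6.2111,6.4204) (cross=48.750)
ex = (C−B)/|BC| = (0.8723,0.4889); ey = (-0.4889,0.8723)
P = B + 2.15·ex + -3.28·ey = (3.5838,1.1880)

3.58 1.19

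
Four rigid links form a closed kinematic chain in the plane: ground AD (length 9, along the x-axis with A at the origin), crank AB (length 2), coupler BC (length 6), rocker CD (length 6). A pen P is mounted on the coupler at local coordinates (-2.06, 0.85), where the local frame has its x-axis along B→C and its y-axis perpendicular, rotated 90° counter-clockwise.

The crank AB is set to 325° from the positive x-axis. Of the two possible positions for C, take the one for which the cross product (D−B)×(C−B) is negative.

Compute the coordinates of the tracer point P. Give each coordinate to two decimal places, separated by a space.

A=(0,0), D=(9.00,0)
B = A + 2.00·(cos325°, sin325°) = (1.6383, -1.1472)
|BD| = 7.4505
circle(B,6.00) ∩ circle(D,6.00): a=3.7253, h=4.7034
  candidates: C₊=(4.5950,4.0738) cross=35.043; C₋=(6.0433,-5.2209) cross=-35.043
  mode - wants cross < 0 → take C=(6.0433,-5.2209) (cross=-35.043)
ex = (C−B)/|BC| = (0.7342,-0.6790); ey = (0.6790,0.7342)
P = B + -2.06·ex + 0.85·ey = (0.7030,0.8756)

0.70 0.88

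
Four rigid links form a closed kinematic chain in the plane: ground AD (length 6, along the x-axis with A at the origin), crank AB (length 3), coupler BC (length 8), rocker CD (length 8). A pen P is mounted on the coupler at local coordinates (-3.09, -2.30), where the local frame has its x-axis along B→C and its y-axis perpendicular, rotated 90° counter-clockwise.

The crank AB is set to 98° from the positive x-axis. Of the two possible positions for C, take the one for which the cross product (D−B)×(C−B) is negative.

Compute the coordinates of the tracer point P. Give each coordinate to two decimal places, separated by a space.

A=(0,0), D=(6.00,0)
B = A + 3.00·(cos98°, sin98°) = (-0.4175, 2.9708)
|BD| = 7.0718
circle(B,8.00) ∩ circle(D,8.00): a=3.5359, h=7.1762
  candidates: C₊=(5.8059,7.9976) cross=50.748; C₋=(-0.2234,-5.0268) cross=-50.748
  mode - wants cross < 0 → take C=(-0.2234,-5.0268) (cross=-50.748)
ex = (C−B)/|BC| = (0.0243,-0.9997); ey = (0.9997,0.0243)
P = B + -3.09·ex + -2.30·ey = (-2.7918,6.0041)

-2.79 6.00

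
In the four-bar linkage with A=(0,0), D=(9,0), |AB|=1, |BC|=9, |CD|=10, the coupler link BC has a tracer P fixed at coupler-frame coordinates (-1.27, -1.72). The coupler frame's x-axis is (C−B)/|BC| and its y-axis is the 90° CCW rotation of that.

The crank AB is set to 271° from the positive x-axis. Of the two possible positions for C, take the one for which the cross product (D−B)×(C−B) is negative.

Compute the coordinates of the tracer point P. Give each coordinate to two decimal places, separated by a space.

A=(0,0), D=(9.00,0)
B = A + 1.00·(cos271°, sin271°) = (0.0175, -0.9998)
|BD| = 9.0380
circle(B,9.00) ∩ circle(D,10.00): a=3.4679, h=8.3050
  candidates: C₊=(2.5453,7.6379) cross=75.061; C₋=(4.3828,-8.8703) cross=-75.061
  mode - wants cross < 0 → take C=(4.3828,-8.8703) (cross=-75.061)
ex = (C−B)/|BC| = (0.4850,-0.8745); ey = (0.8745,0.4850)
P = B + -1.27·ex + -1.72·ey = (-2.1027,-0.7235)

-2.10 -0.72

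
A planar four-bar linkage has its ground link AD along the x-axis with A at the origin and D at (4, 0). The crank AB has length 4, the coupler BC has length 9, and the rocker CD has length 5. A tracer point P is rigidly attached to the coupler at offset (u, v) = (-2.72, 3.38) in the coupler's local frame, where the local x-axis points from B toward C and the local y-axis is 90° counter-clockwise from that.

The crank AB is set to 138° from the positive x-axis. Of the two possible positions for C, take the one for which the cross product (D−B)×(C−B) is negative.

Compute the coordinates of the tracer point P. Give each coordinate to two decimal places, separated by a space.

A=(0,0), D=(4.00,0)
B = A + 4.00·(cos138°, sin138°) = (-2.9726, 2.6765)
|BD| = 7.4686
circle(B,9.00) ∩ circle(D,5.00): a=7.4833, h=5.0000
  candidates: C₊=(5.8055,4.6626) cross=37.343; C₋=(2.2219,-4.6731) cross=-37.343
  mode - wants cross < 0 → take C=(2.2219,-4.6731) (cross=-37.343)
ex = (C−B)/|BC| = (0.5772,-0.8166); ey = (0.8166,0.5772)
P = B + -2.72·ex + 3.38·ey = (-1.7823,6.8486)

-1.78 6.85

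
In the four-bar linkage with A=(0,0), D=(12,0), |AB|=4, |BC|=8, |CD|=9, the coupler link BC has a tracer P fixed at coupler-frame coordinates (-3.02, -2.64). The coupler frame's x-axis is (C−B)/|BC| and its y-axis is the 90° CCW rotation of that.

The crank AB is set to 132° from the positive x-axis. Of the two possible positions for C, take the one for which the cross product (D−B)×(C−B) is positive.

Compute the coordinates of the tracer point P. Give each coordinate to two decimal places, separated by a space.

A=(0,0), D=(12.00,0)
B = A + 4.00·(cos132°, sin132°) = (-2.6765, 2.9726)
|BD| = 14.9745
circle(B,8.00) ∩ circle(D,9.00): a=6.9196, h=4.0148
  candidates: C₊=(4.9024,5.5339) cross=60.120; C₋=(3.3084,-2.3359) cross=-60.120
  mode + wants cross > 0 → take C=(4.9024,5.5339) (cross=60.120)
ex = (C−B)/|BC| = (0.9474,0.3202); ey = (-0.3202,0.9474)
P = B + -3.02·ex + -2.64·ey = (-4.6923,-0.4953)

-4.69 -0.50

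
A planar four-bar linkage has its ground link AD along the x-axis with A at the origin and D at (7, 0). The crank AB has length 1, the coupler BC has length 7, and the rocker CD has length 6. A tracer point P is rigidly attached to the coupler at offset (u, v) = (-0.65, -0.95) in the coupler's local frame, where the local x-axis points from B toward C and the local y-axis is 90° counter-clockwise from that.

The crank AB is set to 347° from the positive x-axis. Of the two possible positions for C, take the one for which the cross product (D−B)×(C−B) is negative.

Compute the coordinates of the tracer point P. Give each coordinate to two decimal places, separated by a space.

A=(0,0), D=(7.00,0)
B = A + 1.00·(cos347°, sin347°) = (0.9744, -0.2250)
|BD| = 6.0298
circle(B,7.00) ∩ circle(D,6.00): a=4.0929, h=5.6788
  candidates: C₊=(4.8526,5.6025) cross=34.242; C₋=(5.2763,-5.7471) cross=-34.242
  mode - wants cross < 0 → take C=(5.2763,-5.7471) (cross=-34.242)
ex = (C−B)/|BC| = (0.6146,-0.7889); ey = (0.7889,0.6146)
P = B + -0.65·ex + -0.95·ey = (-0.1745,-0.2960)

-0.17 -0.30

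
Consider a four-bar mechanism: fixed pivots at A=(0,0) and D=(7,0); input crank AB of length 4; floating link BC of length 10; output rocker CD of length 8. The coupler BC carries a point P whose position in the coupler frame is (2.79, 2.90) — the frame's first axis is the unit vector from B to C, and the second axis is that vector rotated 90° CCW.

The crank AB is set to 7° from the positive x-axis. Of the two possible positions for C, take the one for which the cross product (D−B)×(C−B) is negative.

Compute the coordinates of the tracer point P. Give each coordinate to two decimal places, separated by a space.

7.98 0.12

A=(0,0), D=(7.00,0)
B = A + 4.00·(cos7°, sin7°) = (3.9702, 0.4875)
|BD| = 3.0688
circle(B,10.00) ∩ circle(D,8.00): a=7.3999, h=6.7262
  candidates: C₊=(12.3446,5.9528) cross=20.641; C₋=(10.2077,-7.3288) cross=-20.641
  mode - wants cross < 0 → take C=(10.2077,-7.3288) (cross=-20.641)
ex = (C−B)/|BC| = (0.6237,-0.7816); ey = (0.7816,0.6237)
P = B + 2.79·ex + 2.90·ey = (7.9772,0.1156)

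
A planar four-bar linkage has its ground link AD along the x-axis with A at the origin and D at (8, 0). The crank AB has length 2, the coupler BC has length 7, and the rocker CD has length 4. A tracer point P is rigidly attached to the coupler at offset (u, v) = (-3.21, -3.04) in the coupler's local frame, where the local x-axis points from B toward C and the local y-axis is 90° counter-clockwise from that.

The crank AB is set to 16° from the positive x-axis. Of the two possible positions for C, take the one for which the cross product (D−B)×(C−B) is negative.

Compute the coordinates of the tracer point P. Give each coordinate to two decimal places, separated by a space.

-2.49 0.28

A=(0,0), D=(8.00,0)
B = A + 2.00·(cos16°, sin16°) = (1.9225, 0.5513)
|BD| = 6.1024
circle(B,7.00) ∩ circle(D,4.00): a=5.7551, h=3.9849
  candidates: C₊=(8.0140,4.0000) cross=24.317; C₋=(7.2941,-3.9372) cross=-24.317
  mode - wants cross < 0 → take C=(7.2941,-3.9372) (cross=-24.317)
ex = (C−B)/|BC| = (0.7674,-0.6412); ey = (0.6412,0.7674)
P = B + -3.21·ex + -3.04·ey = (-2.4900,0.2768)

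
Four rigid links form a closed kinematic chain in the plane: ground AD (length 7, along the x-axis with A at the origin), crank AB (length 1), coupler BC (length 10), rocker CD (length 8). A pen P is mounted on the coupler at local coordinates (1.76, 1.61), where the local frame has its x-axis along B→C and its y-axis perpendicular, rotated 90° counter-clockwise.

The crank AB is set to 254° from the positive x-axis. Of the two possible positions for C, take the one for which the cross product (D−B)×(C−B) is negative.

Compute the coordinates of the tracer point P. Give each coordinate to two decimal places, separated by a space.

A=(0,0), D=(7.00,0)
B = A + 1.00·(cos254°, sin254°) = (-0.2756, -0.9613)
|BD| = 7.3389
circle(B,10.00) ∩ circle(D,8.00): a=6.1221, h=7.9069
  candidates: C₊=(4.7581,7.6794) cross=58.028; C₋=(6.8294,-7.9982) cross=-58.028
  mode - wants cross < 0 → take C=(6.8294,-7.9982) (cross=-58.028)
ex = (C−B)/|BC| = (0.7105,-0.7037); ey = (0.7037,0.7105)
P = B + 1.76·ex + 1.61·ey = (2.1078,-1.0558)

2.11 -1.06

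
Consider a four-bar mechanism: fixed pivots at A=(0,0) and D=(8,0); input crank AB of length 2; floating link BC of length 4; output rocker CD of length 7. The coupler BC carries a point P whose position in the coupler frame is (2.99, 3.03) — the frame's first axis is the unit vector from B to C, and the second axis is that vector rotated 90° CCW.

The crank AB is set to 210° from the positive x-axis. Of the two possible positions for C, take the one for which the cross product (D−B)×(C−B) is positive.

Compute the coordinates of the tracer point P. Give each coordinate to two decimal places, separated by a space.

A=(0,0), D=(8.00,0)
B = A + 2.00·(cos210°, sin210°) = (-1.7321, -1.0000)
|BD| = 9.7833
circle(B,4.00) ∩ circle(D,7.00): a=3.2051, h=2.3932
  candidates: C₊=(1.2116,1.7083) cross=23.413; C₋=(1.7009,-3.0530) cross=-23.413
  mode + wants cross > 0 → take C=(1.2116,1.7083) (cross=23.413)
ex = (C−B)/|BC| = (0.7359,0.6771); ey = (-0.6771,0.7359)
P = B + 2.99·ex + 3.03·ey = (-1.5832,3.2543)

-1.58 3.25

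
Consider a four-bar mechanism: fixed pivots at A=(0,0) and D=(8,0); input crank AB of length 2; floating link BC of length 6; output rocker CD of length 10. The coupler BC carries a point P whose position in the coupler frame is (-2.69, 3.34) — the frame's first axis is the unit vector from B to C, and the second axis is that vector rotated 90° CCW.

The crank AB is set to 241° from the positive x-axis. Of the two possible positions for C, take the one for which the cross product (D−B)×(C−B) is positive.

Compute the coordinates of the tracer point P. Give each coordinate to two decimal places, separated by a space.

-4.27 -4.48

A=(0,0), D=(8.00,0)
B = A + 2.00·(cos241°, sin241°) = (-0.9696, -1.7492)
|BD| = 9.1386
circle(B,6.00) ∩ circle(D,10.00): a=1.0677, h=5.9042
  candidates: C₊=(-1.0518,4.2502) cross=53.956; C₋=(1.2084,-7.3399) cross=-53.956
  mode + wants cross > 0 → take C=(-1.0518,4.2502) (cross=53.956)
ex = (C−B)/|BC| = (-0.0137,0.9999); ey = (-0.9999,-0.0137)
P = B + -2.69·ex + 3.34·ey = (-4.2724,-4.4848)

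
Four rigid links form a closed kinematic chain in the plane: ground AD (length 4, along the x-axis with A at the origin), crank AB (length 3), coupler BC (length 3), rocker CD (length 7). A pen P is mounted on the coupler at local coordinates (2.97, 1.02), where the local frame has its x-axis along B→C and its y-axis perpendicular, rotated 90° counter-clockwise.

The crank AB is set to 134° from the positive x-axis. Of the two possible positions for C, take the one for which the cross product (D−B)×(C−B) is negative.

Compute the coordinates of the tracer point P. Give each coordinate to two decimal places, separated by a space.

A=(0,0), D=(4.00,0)
B = A + 3.00·(cos134°, sin134°) = (-2.0840, 2.1580)
|BD| = 6.4554
circle(B,3.00) ∩ circle(D,7.00): a=0.1295, h=2.9972
  candidates: C₊=(-0.9600,4.9395) cross=19.348; C₋=(-2.9639,-0.7100) cross=-19.348
  mode - wants cross < 0 → take C=(-2.9639,-0.7100) (cross=-19.348)
ex = (C−B)/|BC| = (-0.2933,-0.9560); ey = (0.9560,-0.2933)
P = B + 2.97·ex + 1.02·ey = (-1.9800,-0.9805)

-1.98 -0.98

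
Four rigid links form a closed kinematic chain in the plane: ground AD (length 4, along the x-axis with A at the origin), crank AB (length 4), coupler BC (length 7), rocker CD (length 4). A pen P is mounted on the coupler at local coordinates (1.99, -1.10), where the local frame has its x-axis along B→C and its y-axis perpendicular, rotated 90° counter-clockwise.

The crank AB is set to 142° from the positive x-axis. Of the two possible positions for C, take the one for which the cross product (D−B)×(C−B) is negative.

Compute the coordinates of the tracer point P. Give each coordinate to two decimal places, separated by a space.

A=(0,0), D=(4.00,0)
B = A + 4.00·(cos142°, sin142°) = (-3.1520, 2.4626)
|BD| = 7.5641
circle(B,7.00) ∩ circle(D,4.00): a=5.9634, h=3.6657
  candidates: C₊=(3.6799,3.9872) cross=27.728; C₋=(1.2930,-2.9449) cross=-27.728
  mode - wants cross < 0 → take C=(1.2930,-2.9449) (cross=-27.728)
ex = (C−B)/|BC| = (0.6350,-0.7725); ey = (0.7725,0.6350)
P = B + 1.99·ex + -1.10·ey = (-2.7381,0.2269)

-2.74 0.23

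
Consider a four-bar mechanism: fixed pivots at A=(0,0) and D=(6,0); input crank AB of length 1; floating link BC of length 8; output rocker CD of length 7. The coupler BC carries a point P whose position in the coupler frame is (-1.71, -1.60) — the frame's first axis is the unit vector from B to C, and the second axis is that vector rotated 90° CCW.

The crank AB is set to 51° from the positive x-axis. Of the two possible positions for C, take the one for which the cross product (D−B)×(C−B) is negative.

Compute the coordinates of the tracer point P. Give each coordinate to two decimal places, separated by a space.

A=(0,0), D=(6.00,0)
B = A + 1.00·(cos51°, sin51°) = (0.6293, 0.7771)
|BD| = 5.4266
circle(B,8.00) ∩ circle(D,7.00): a=4.0954, h=6.8723
  candidates: C₊=(5.6667,6.9921) cross=37.293; C₋=(3.6983,-6.6108) cross=-37.293
  mode - wants cross < 0 → take C=(3.6983,-6.6108) (cross=-37.293)
ex = (C−B)/|BC| = (0.3836,-0.9235); ey = (0.9235,0.3836)
P = B + -1.71·ex + -1.60·ey = (-1.5043,1.7425)

-1.50 1.74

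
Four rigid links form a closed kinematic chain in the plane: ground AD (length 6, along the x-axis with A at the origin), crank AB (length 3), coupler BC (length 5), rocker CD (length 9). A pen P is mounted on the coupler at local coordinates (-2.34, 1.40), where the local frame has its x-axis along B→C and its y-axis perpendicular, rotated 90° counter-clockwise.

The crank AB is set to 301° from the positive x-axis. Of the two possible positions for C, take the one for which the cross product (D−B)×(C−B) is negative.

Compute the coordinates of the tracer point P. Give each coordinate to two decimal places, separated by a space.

3.15 -0.36

A=(0,0), D=(6.00,0)
B = A + 3.00·(cos301°, sin301°) = (1.5451, -2.5715)
|BD| = 5.1438
circle(B,5.00) ∩ circle(D,9.00): a=-2.8716, h=4.0932
  candidates: C₊=(-2.9881,-0.4621) cross=21.055; C₋=(1.1044,-7.5520) cross=-21.055
  mode - wants cross < 0 → take C=(1.1044,-7.5520) (cross=-21.055)
ex = (C−B)/|BC| = (-0.0881,-0.9961); ey = (0.9961,-0.0881)
P = B + -2.34·ex + 1.40·ey = (3.1459,-0.3640)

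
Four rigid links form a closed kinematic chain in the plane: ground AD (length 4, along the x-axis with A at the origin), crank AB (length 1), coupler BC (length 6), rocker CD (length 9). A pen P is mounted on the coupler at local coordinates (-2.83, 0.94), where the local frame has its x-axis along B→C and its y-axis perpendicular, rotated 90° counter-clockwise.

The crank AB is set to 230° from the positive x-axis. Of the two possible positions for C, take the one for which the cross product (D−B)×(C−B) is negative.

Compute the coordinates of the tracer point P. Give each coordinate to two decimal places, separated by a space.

A=(0,0), D=(4.00,0)
B = A + 1.00·(cos230°, sin230°) = (-0.6428, -0.7660)
|BD| = 4.7056
circle(B,6.00) ∩ circle(D,9.00): a=-2.4288, h=5.4864
  candidates: C₊=(-3.9324,4.2518) cross=25.817; C₋=(-2.1460,-6.5747) cross=-25.817
  mode - wants cross < 0 → take C=(-2.1460,-6.5747) (cross=-25.817)
ex = (C−B)/|BC| = (-0.2505,-0.9681); ey = (0.9681,-0.2505)
P = B + -2.83·ex + 0.94·ey = (0.9763,1.7382)

0.98 1.74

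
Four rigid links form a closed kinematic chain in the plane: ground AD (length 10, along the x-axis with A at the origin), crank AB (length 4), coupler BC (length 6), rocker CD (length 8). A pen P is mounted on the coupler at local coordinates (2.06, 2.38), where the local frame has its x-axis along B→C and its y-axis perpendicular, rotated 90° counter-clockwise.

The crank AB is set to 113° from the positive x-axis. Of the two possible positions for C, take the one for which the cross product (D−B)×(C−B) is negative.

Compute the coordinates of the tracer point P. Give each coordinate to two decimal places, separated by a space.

1.58 3.49

A=(0,0), D=(10.00,0)
B = A + 4.00·(cos113°, sin113°) = (-1.5629, 3.6820)
|BD| = 12.1350
circle(B,6.00) ∩ circle(D,8.00): a=4.9138, h=3.4430
  candidates: C₊=(4.1639,5.4718) cross=41.781; C₋=(2.0746,-1.0896) cross=-41.781
  mode - wants cross < 0 → take C=(2.0746,-1.0896) (cross=-41.781)
ex = (C−B)/|BC| = (0.6062,-0.7953); ey = (0.7953,0.6062)
P = B + 2.06·ex + 2.38·ey = (1.5787,3.4866)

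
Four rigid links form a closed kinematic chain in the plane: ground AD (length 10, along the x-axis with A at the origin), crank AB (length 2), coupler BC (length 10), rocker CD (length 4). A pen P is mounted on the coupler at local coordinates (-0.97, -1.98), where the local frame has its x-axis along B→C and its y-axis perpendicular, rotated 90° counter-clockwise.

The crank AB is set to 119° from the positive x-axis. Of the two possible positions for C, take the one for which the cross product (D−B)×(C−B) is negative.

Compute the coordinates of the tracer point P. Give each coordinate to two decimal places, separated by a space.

-2.80 0.52

A=(0,0), D=(10.00,0)
B = A + 2.00·(cos119°, sin119°) = (-0.9696, 1.7492)
|BD| = 11.1082
circle(B,10.00) ∩ circle(D,4.00): a=9.3351, h=3.5855
  candidates: C₊=(8.8136,3.8200) cross=39.829; C₋=(7.6844,-3.2616) cross=-39.829
  mode - wants cross < 0 → take C=(7.6844,-3.2616) (cross=-39.829)
ex = (C−B)/|BC| = (0.8654,-0.5011); ey = (0.5011,0.8654)
P = B + -0.97·ex + -1.98·ey = (-2.8012,0.5218)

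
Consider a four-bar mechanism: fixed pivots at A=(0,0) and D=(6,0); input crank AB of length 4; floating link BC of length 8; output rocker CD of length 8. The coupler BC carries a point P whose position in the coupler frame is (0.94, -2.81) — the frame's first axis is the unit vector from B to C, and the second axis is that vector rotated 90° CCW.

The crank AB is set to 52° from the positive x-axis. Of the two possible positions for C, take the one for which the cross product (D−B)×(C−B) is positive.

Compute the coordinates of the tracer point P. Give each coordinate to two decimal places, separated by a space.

A=(0,0), D=(6.00,0)
B = A + 4.00·(cos52°, sin52°) = (2.4626, 3.1520)
|BD| = 4.7380
circle(B,8.00) ∩ circle(D,8.00): a=2.3690, h=7.6412
  candidates: C₊=(9.3148,7.2809) cross=36.204; C₋=(-0.8522,-4.1289) cross=-36.204
  mode + wants cross > 0 → take C=(9.3148,7.2809) (cross=36.204)
ex = (C−B)/|BC| = (0.8565,0.5161); ey = (-0.5161,0.8565)
P = B + 0.94·ex + -2.81·ey = (4.7180,1.2304)

4.72 1.23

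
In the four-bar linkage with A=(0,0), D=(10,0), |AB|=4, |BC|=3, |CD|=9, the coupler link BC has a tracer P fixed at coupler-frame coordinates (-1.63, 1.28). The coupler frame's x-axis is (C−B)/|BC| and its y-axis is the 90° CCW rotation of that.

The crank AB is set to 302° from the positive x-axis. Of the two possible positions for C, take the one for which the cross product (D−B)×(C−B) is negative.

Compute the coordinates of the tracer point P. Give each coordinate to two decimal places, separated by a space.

A=(0,0), D=(10.00,0)
B = A + 4.00·(cos302°, sin302°) = (2.1197, -3.3922)
|BD| = 8.5794
circle(B,3.00) ∩ circle(D,9.00): a=0.0936, h=2.9985
  candidates: C₊=(1.0201,-0.6010) cross=25.726; C₋=(3.3913,-6.1094) cross=-25.726
  mode - wants cross < 0 → take C=(3.3913,-6.1094) (cross=-25.726)
ex = (C−B)/|BC| = (0.4239,-0.9057); ey = (0.9057,0.4239)
P = B + -1.63·ex + 1.28·ey = (2.5881,-1.3733)

2.59 -1.37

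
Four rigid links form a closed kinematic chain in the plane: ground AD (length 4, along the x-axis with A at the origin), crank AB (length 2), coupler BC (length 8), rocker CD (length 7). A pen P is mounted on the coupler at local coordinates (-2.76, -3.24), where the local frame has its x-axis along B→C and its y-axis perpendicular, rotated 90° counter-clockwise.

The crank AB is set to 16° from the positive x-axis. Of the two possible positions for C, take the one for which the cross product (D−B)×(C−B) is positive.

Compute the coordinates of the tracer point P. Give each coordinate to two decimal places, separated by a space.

1.92 -3.70

A=(0,0), D=(4.00,0)
B = A + 2.00·(cos16°, sin16°) = (1.9225, 0.5513)
|BD| = 2.1494
circle(B,8.00) ∩ circle(D,7.00): a=4.5641, h=6.5703
  candidates: C₊=(8.0191,5.7312) cross=14.122; C₋=(4.6488,-6.9699) cross=-14.122
  mode + wants cross > 0 → take C=(8.0191,5.7312) (cross=14.122)
ex = (C−B)/|BC| = (0.7621,0.6475); ey = (-0.6475,0.7621)
P = B + -2.76·ex + -3.24·ey = (1.9171,-3.7049)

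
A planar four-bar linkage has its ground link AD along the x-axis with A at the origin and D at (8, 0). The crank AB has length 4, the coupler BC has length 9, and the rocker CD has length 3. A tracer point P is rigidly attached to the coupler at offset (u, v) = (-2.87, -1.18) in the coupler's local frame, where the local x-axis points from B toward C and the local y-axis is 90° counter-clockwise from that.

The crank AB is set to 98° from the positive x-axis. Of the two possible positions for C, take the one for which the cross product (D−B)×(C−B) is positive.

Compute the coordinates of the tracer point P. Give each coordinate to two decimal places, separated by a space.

A=(0,0), D=(8.00,0)
B = A + 4.00·(cos98°, sin98°) = (-0.5567, 3.9611)
|BD| = 9.4291
circle(B,9.00) ∩ circle(D,3.00): a=8.5325, h=2.8629
  candidates: C₊=(8.3891,2.9747) cross=26.994; C₋=(5.9837,-2.2214) cross=-26.994
  mode + wants cross > 0 → take C=(8.3891,2.9747) (cross=26.994)
ex = (C−B)/|BC| = (0.9940,-0.1096); ey = (0.1096,0.9940)
P = B + -2.87·ex + -1.18·ey = (-3.5387,3.1027)

-3.54 3.10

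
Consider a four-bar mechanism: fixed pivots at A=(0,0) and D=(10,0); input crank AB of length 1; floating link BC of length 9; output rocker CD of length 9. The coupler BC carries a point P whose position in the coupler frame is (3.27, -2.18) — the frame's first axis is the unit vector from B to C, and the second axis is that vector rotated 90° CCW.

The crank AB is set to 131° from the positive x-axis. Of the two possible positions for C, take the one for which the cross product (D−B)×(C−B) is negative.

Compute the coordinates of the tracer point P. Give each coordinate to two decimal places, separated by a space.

A=(0,0), D=(10.00,0)
B = A + 1.00·(cos131°, sin131°) = (-0.6561, 0.7547)
|BD| = 10.6828
circle(B,9.00) ∩ circle(D,9.00): a=5.3414, h=7.2436
  candidates: C₊=(5.1837,7.6029) cross=77.382; C₋=(4.1602,-6.8481) cross=-77.382
  mode - wants cross < 0 → take C=(4.1602,-6.8481) (cross=-77.382)
ex = (C−B)/|BC| = (0.5351,-0.8448); ey = (0.8448,0.5351)
P = B + 3.27·ex + -2.18·ey = (-0.7477,-3.1743)

-0.75 -3.17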